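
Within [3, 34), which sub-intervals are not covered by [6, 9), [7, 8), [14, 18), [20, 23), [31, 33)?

The merged coverage is [6, 9), [14, 18), [20, 23), [31, 33).
Uncovered inside [3, 34): [3, 6), [9, 14), [18, 20), [23, 31), [33, 34).

[3, 6) ∪ [9, 14) ∪ [18, 20) ∪ [23, 31) ∪ [33, 34)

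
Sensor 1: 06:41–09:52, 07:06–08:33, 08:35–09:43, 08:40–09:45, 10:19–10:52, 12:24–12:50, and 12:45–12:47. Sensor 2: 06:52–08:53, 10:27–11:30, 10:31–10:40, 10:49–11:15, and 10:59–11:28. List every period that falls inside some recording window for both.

06:52–08:53, 10:27–10:52

A, merged: 06:41–09:52, 10:19–10:52, 12:24–12:50.
B, merged: 06:52–08:53, 10:27–11:30.
06:41–09:52 overlaps B on 06:52–08:53.
10:19–10:52 overlaps B on 10:27–10:52.
12:24–12:50 falls entirely outside B.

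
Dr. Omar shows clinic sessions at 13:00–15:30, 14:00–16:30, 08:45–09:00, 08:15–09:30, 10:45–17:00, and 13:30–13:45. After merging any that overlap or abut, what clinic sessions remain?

08:15-09:30, 10:45-17:00

Sort by start: 08:15-09:30, 08:45-09:00, 10:45-17:00, 13:00-15:30, 13:30-13:45, 14:00-16:30.
08:45-09:00 overlaps/touches 08:15-09:30 → extend to 08:15-09:30.
10:45-17:00 is disjoint → start new block.
13:00-15:30 overlaps/touches 10:45-17:00 → extend to 10:45-17:00.
13:30-13:45 overlaps/touches 10:45-17:00 → extend to 10:45-17:00.
14:00-16:30 overlaps/touches 10:45-17:00 → extend to 10:45-17:00.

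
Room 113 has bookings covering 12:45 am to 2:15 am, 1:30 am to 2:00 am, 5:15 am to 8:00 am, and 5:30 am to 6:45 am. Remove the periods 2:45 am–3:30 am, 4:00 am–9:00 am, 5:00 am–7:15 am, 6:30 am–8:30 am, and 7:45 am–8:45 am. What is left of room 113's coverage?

12:45 am–2:15 am

A, merged: 12:45 am–2:15 am, 5:15 am–8:00 am.
B, merged: 2:45 am–3:30 am, 4:00 am–9:00 am.
12:45 am–2:15 am is untouched.
5:15 am–8:00 am lies entirely inside B → drops out.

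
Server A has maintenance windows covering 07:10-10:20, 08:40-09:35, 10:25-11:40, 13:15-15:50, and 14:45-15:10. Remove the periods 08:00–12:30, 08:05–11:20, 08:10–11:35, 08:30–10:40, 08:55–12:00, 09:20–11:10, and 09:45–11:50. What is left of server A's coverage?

07:10–08:00, 13:15–15:50

A, merged: 07:10–10:20, 10:25–11:40, 13:15–15:50.
B, merged: 08:00–12:30.
07:10–10:20 with B removed leaves 07:10–08:00.
10:25–11:40 lies entirely inside B → drops out.
13:15–15:50 is untouched.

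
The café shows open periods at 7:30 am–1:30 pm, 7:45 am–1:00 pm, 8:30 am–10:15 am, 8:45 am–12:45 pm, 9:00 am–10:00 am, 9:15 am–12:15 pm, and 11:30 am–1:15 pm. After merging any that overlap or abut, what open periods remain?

7:45 am–1:00 pm overlaps/touches 7:30 am–1:30 pm → extend to 7:30 am–1:30 pm.
8:30 am–10:15 am overlaps/touches 7:30 am–1:30 pm → extend to 7:30 am–1:30 pm.
8:45 am–12:45 pm overlaps/touches 7:30 am–1:30 pm → extend to 7:30 am–1:30 pm.
9:00 am–10:00 am overlaps/touches 7:30 am–1:30 pm → extend to 7:30 am–1:30 pm.
9:15 am–12:15 pm overlaps/touches 7:30 am–1:30 pm → extend to 7:30 am–1:30 pm.
11:30 am–1:15 pm overlaps/touches 7:30 am–1:30 pm → extend to 7:30 am–1:30 pm.

7:30 am–1:30 pm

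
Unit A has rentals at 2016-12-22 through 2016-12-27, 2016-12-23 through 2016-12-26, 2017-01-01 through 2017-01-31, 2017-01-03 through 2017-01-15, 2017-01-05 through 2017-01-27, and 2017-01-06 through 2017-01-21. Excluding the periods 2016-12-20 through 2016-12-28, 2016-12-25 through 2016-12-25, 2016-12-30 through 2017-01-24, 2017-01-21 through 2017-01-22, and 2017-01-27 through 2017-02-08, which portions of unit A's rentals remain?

2017-01-25 through 2017-01-26

Merge the first list: 2016-12-22 through 2016-12-27, 2017-01-01 through 2017-01-31.
Merge the second list: 2016-12-20 through 2016-12-28, 2016-12-30 through 2017-01-24, 2017-01-27 through 2017-02-08.
2016-12-22 through 2016-12-27: fully covered by B → removed.
2017-01-01 through 2017-01-31 minus B → 2017-01-25 through 2017-01-26.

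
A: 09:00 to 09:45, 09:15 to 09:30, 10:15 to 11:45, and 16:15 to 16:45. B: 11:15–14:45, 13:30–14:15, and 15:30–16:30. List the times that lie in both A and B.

First set merges to 09:00–09:45, 10:15–11:45, 16:15–16:45.
Second set merges to 11:15–14:45, 15:30–16:30.
09:00–09:45 meets no B interval.
10:15–11:45 ∩ B → 11:15–11:45.
16:15–16:45 ∩ B → 16:15–16:30.

11:15–11:45, 16:15–16:30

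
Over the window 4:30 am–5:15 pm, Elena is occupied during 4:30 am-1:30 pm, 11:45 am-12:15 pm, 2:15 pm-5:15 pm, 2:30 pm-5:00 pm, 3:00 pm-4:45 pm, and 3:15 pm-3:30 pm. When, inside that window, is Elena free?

1:30 pm–2:15 pm

Covered (merged): 4:30 am–1:30 pm, 2:15 pm–5:15 pm.
Complement within 4:30 am–5:15 pm: 1:30 pm–2:15 pm.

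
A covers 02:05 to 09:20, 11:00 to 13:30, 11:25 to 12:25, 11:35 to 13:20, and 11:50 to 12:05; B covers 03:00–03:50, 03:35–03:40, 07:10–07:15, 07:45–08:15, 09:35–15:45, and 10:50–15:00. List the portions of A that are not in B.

02:05–03:00, 03:50–07:10, 07:15–07:45, 08:15–09:20

Merge the first list: 02:05–09:20, 11:00–13:30.
Merge the second list: 03:00–03:50, 07:10–07:15, 07:45–08:15, 09:35–15:45.
02:05–09:20 \ B = 02:05–03:00, 03:50–07:10, 07:15–07:45, 08:15–09:20.
11:00–13:30: entirely removed.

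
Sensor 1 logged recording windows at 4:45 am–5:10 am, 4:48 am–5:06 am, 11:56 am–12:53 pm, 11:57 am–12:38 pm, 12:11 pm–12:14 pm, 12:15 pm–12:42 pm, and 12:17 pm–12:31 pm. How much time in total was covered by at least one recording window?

Merged: 4:45 am–5:10 am, 11:56 am–12:53 pm.
Lengths: 25 min + 57 min = 1 h 22 min.

1 h 22 min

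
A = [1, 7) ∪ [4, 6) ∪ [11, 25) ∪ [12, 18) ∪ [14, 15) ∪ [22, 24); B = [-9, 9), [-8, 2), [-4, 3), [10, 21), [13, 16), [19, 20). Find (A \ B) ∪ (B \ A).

[-9, 1) ∪ [7, 9) ∪ [10, 11) ∪ [21, 25)

Merge the first list: [1, 7), [11, 25).
Merge the second list: [-9, 9), [10, 21).
A but not B: [21, 25).
B but not A: [-9, 1), [7, 9), [10, 11).
Combining gives A △ B.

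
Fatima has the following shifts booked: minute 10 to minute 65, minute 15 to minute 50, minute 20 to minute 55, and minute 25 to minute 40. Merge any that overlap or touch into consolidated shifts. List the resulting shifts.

minute 15 to minute 50 overlaps/touches minute 10 to minute 65 → extend to minute 10 to minute 65.
minute 20 to minute 55 overlaps/touches minute 10 to minute 65 → extend to minute 10 to minute 65.
minute 25 to minute 40 overlaps/touches minute 10 to minute 65 → extend to minute 10 to minute 65.

minute 10 to minute 65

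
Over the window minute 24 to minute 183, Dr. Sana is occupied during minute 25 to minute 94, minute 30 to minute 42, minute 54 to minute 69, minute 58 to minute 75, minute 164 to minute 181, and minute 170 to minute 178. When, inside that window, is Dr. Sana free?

minute 24 to minute 25, minute 94 to minute 164, minute 181 to minute 183

Covered (merged): minute 25 to minute 94, minute 164 to minute 181.
Uncovered inside minute 24 to minute 183: minute 24 to minute 25, minute 94 to minute 164, minute 181 to minute 183.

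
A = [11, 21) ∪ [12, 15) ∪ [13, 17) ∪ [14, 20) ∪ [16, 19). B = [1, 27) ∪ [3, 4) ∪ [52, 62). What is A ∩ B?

First set merges to [11, 21).
Second set merges to [1, 27), [52, 62).
[11, 21) ∩ B → [11, 21).

[11, 21)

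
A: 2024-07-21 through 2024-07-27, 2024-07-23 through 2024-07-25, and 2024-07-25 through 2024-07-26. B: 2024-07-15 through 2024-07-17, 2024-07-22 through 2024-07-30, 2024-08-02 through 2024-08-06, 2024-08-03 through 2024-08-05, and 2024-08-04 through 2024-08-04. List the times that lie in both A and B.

Merge the first list: 2024-07-21 through 2024-07-27.
Merge the second list: 2024-07-15 through 2024-07-17, 2024-07-22 through 2024-07-30, 2024-08-02 through 2024-08-06.
2024-07-21 through 2024-07-27 ∩ B → 2024-07-22 through 2024-07-27.

2024-07-22 through 2024-07-27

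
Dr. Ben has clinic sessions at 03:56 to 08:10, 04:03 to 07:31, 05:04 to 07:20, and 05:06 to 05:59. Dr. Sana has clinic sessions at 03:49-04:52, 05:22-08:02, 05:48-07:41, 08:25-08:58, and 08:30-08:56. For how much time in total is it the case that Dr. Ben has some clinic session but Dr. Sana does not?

38 min

First set merges to 03:56-08:10.
Second set merges to 03:49-04:52, 05:22-08:02, 08:25-08:58.
A \ B = 04:52-05:22, 08:02-08:10.
Total: 30 min + 8 min = 38 min.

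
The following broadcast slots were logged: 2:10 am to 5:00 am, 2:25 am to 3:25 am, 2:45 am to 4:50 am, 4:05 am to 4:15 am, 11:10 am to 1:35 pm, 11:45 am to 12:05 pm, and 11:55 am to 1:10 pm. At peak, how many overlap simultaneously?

Walk the sorted start/end points keeping a running depth.
The depth first hits 3 at 2:45 am.

3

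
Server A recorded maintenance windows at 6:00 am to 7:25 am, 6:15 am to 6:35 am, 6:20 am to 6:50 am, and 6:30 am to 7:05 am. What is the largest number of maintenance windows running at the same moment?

At 6:30 am, 4 of the intervals are simultaneously active.
No point has more.

4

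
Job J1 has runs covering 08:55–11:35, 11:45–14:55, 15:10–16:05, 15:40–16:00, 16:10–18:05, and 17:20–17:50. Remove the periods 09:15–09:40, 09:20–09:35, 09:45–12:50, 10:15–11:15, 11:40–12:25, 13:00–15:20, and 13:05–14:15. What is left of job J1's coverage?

Merge the first list: 08:55–11:35, 11:45–14:55, 15:10–16:05, 16:10–18:05.
Merge the second list: 09:15–09:40, 09:45–12:50, 13:00–15:20.
08:55–11:35 with B removed leaves 08:55–09:15, 09:40–09:45.
11:45–14:55 with B removed leaves 12:50–13:00.
15:10–16:05 with B removed leaves 15:20–16:05.
16:10–18:05 is untouched.

08:55–09:15, 09:40–09:45, 12:50–13:00, 15:20–16:05, 16:10–18:05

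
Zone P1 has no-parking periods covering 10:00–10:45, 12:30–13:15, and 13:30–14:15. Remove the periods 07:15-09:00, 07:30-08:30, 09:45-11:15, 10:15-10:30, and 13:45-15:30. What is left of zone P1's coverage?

12:30–13:15, 13:30–13:45

Second set merges to 07:15–09:00, 09:45–11:15, 13:45–15:30.
10:00–10:45: fully covered by B → removed.
12:30–13:15: no B overlap → unchanged.
13:30–14:15 minus B → 13:30–13:45.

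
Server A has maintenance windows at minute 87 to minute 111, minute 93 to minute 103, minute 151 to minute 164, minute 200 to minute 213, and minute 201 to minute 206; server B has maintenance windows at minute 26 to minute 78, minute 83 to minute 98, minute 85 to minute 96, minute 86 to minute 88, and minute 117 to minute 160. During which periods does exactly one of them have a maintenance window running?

minute 26 to minute 78, minute 83 to minute 87, minute 98 to minute 111, minute 117 to minute 151, minute 160 to minute 164, minute 200 to minute 213

Merge the first list: minute 87 to minute 111, minute 151 to minute 164, minute 200 to minute 213.
Merge the second list: minute 26 to minute 78, minute 83 to minute 98, minute 117 to minute 160.
A but not B: minute 98 to minute 111, minute 160 to minute 164, minute 200 to minute 213.
B but not A: minute 26 to minute 78, minute 83 to minute 87, minute 117 to minute 151.
Combining gives A △ B.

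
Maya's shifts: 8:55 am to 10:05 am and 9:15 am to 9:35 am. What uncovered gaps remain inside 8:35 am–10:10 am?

The merged coverage is 8:55 am–10:05 am.
Gaps within 8:35 am–10:10 am: 8:35 am–8:55 am, 10:05 am–10:10 am.

8:35 am–8:55 am, 10:05 am–10:10 am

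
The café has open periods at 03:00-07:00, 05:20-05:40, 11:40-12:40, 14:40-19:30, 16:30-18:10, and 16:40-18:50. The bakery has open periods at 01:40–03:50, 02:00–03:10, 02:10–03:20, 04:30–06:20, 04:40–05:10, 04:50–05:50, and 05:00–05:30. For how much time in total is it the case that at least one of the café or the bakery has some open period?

First set merges to 03:00-07:00, 11:40-12:40, 14:40-19:30.
Second set merges to 01:40-03:50, 04:30-06:20.
A ∪ B = 01:40-07:00, 11:40-12:40, 14:40-19:30.
Total: 5 h 20 min + 1 h + 4 h 50 min = 11 h 10 min.

11 h 10 min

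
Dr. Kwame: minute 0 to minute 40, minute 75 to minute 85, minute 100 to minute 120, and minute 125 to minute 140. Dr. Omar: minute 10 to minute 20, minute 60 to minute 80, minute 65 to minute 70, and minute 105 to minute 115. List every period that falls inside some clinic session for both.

minute 10 to minute 20, minute 75 to minute 80, minute 105 to minute 115

Merge the second list: minute 10 to minute 20, minute 60 to minute 80, minute 105 to minute 115.
minute 0 to minute 40 meets the second set on minute 10 to minute 20.
minute 75 to minute 85 meets the second set on minute 75 to minute 80.
minute 100 to minute 120 meets the second set on minute 105 to minute 115.
minute 125 to minute 140: no overlap with the second set.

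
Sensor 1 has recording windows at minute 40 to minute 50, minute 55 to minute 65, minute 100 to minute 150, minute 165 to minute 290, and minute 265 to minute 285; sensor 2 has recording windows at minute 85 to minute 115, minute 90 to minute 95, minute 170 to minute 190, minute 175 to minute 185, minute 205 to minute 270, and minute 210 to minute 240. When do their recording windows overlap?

First set merges to minute 40 to minute 50, minute 55 to minute 65, minute 100 to minute 150, minute 165 to minute 290.
Second set merges to minute 85 to minute 115, minute 170 to minute 190, minute 205 to minute 270.
minute 40 to minute 50 falls entirely outside B.
minute 55 to minute 65 falls entirely outside B.
minute 100 to minute 150 overlaps B on minute 100 to minute 115.
minute 165 to minute 290 overlaps B on minute 170 to minute 190, minute 205 to minute 270.

minute 100 to minute 115, minute 170 to minute 190, minute 205 to minute 270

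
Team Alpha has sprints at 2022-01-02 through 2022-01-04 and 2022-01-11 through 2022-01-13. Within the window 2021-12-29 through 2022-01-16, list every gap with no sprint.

2021-12-29 through 2022-01-01, 2022-01-05 through 2022-01-10, 2022-01-14 through 2022-01-16

The merged coverage is 2022-01-02 through 2022-01-04, 2022-01-11 through 2022-01-13.
Gaps within 2021-12-29 through 2022-01-16: 2021-12-29 through 2022-01-01, 2022-01-05 through 2022-01-10, 2022-01-14 through 2022-01-16.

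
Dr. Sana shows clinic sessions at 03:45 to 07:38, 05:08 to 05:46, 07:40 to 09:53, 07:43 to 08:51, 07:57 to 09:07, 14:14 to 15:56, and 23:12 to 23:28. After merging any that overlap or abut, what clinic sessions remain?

05:08–05:46 overlaps/touches 03:45–07:38 → extend to 03:45–07:38.
07:40–09:53 is disjoint → start new block.
07:43–08:51 overlaps/touches 07:40–09:53 → extend to 07:40–09:53.
07:57–09:07 overlaps/touches 07:40–09:53 → extend to 07:40–09:53.
14:14–15:56 is disjoint → start new block.
23:12–23:28 is disjoint → start new block.

03:45–07:38, 07:40–09:53, 14:14–15:56, 23:12–23:28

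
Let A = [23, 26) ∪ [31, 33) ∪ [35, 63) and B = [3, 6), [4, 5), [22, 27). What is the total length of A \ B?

B, merged: [3, 6), [22, 27).
A \ B = [31, 33), [35, 63).
Total: 2 + 28 = 30.

30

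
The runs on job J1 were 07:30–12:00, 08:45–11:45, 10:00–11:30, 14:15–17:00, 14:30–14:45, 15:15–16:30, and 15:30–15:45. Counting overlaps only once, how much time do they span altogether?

7 h 15 min

Merged: 07:30–12:00, 14:15–17:00.
Lengths: 4 h 30 min + 2 h 45 min = 7 h 15 min.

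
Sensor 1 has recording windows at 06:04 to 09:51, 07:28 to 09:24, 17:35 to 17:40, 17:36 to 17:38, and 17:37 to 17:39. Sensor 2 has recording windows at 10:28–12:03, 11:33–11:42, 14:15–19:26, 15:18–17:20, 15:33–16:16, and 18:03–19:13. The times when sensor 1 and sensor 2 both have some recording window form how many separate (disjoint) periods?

1

Merge the first list: 06:04-09:51, 17:35-17:40.
Merge the second list: 10:28-12:03, 14:15-19:26.
A ∩ B = 17:35-17:40.
That is 1 disjoint piece.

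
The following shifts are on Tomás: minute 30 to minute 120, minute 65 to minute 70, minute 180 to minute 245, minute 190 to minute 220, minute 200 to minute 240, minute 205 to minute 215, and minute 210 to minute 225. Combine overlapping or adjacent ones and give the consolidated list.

minute 65 to minute 70 overlaps/touches minute 30 to minute 120 → extend to minute 30 to minute 120.
minute 180 to minute 245 is disjoint → start new block.
minute 190 to minute 220 overlaps/touches minute 180 to minute 245 → extend to minute 180 to minute 245.
minute 200 to minute 240 overlaps/touches minute 180 to minute 245 → extend to minute 180 to minute 245.
minute 205 to minute 215 overlaps/touches minute 180 to minute 245 → extend to minute 180 to minute 245.
minute 210 to minute 225 overlaps/touches minute 180 to minute 245 → extend to minute 180 to minute 245.

minute 30 to minute 120, minute 180 to minute 245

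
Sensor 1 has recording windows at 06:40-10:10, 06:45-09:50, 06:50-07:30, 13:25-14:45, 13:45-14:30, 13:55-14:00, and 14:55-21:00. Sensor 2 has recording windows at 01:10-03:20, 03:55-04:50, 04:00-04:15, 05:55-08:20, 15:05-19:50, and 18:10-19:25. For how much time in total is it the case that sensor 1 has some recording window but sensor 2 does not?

4 h 30 min

Merge the first list: 06:40-10:10, 13:25-14:45, 14:55-21:00.
Merge the second list: 01:10-03:20, 03:55-04:50, 05:55-08:20, 15:05-19:50.
A \ B = 08:20-10:10, 13:25-14:45, 14:55-15:05, 19:50-21:00.
Total: 1 h 50 min + 1 h 20 min + 10 min + 1 h 10 min = 4 h 30 min.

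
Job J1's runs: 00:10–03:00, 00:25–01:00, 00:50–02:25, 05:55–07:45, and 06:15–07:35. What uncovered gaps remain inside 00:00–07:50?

After merging, the occupied span is 00:10–03:00, 05:55–07:45.
Gaps within 00:00–07:50: 00:00–00:10, 03:00–05:55, 07:45–07:50.

00:00–00:10, 03:00–05:55, 07:45–07:50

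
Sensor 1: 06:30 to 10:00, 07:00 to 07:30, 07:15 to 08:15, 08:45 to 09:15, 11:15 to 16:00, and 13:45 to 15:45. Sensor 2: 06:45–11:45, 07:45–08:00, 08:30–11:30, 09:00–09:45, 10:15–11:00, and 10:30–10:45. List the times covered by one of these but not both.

06:30–06:45, 10:00–11:15, 11:45–16:00

A, merged: 06:30–10:00, 11:15–16:00.
B, merged: 06:45–11:45.
Only in the first: 06:30–06:45, 11:45–16:00.
Only in the second: 10:00–11:15.
Together these are the periods covered by exactly one.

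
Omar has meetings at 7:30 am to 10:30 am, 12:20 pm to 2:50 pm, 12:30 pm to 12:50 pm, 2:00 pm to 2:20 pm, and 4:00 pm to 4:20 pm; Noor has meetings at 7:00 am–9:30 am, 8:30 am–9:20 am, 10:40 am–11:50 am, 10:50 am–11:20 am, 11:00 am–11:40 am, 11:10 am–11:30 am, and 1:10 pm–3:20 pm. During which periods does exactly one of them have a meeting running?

7:00 am–7:30 am, 9:30 am–10:30 am, 10:40 am–11:50 am, 12:20 pm–1:10 pm, 2:50 pm–3:20 pm, 4:00 pm–4:20 pm

First set merges to 7:30 am–10:30 am, 12:20 pm–2:50 pm, 4:00 pm–4:20 pm.
Second set merges to 7:00 am–9:30 am, 10:40 am–11:50 am, 1:10 pm–3:20 pm.
A but not B: 9:30 am–10:30 am, 12:20 pm–1:10 pm, 4:00 pm–4:20 pm.
B but not A: 7:00 am–7:30 am, 10:40 am–11:50 am, 2:50 pm–3:20 pm.
Combining gives A △ B.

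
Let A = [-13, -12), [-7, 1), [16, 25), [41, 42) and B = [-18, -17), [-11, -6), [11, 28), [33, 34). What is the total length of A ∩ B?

A ∩ B = [-7, -6), [16, 25).
Total: 1 + 9 = 10.

10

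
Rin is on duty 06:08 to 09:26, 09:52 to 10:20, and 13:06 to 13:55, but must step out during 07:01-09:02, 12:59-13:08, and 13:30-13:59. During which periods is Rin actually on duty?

06:08–09:26 \ B = 06:08–07:01, 09:02–09:26.
09:52–10:20: nothing removed.
13:06–13:55 \ B = 13:08–13:30.

06:08–07:01, 09:02–09:26, 09:52–10:20, 13:08–13:30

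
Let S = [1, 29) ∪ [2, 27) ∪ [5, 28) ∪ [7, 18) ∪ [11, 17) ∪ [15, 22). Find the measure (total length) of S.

28

Merged: [1, 29).
Length: 28.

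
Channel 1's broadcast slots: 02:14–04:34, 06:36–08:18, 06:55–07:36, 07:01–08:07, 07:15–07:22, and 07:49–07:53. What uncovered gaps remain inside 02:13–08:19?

Covered (merged): 02:14–04:34, 06:36–08:18.
Uncovered inside 02:13–08:19: 02:13–02:14, 04:34–06:36, 08:18–08:19.

02:13–02:14, 04:34–06:36, 08:18–08:19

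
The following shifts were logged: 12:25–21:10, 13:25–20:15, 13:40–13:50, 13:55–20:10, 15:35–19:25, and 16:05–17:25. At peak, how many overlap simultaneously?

At 16:05, 5 of the intervals are simultaneously active.
No point has more.

5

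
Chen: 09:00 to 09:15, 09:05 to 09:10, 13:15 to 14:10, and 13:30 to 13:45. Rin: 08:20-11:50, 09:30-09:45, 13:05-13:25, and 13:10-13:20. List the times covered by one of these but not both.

Merge the first list: 09:00–09:15, 13:15–14:10.
Merge the second list: 08:20–11:50, 13:05–13:25.
Only in the first: 13:25–14:10.
Only in the second: 08:20–09:00, 09:15–11:50, 13:05–13:15.
Together these are the periods covered by exactly one.

08:20–09:00, 09:15–11:50, 13:05–13:15, 13:25–14:10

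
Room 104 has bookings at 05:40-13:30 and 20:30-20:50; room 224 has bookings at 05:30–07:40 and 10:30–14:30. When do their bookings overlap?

05:40–07:40, 10:30–13:30

05:40–13:30 overlaps B on 05:40–07:40, 10:30–13:30.
20:30–20:50 falls entirely outside B.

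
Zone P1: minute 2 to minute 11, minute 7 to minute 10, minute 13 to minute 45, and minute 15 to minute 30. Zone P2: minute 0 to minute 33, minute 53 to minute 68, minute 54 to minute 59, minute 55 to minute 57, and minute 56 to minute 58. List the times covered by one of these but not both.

minute 0 to minute 2, minute 11 to minute 13, minute 33 to minute 45, minute 53 to minute 68

First set merges to minute 2 to minute 11, minute 13 to minute 45.
Second set merges to minute 0 to minute 33, minute 53 to minute 68.
Only in the first: minute 33 to minute 45.
Only in the second: minute 0 to minute 2, minute 11 to minute 13, minute 53 to minute 68.
Together these are the periods covered by exactly one.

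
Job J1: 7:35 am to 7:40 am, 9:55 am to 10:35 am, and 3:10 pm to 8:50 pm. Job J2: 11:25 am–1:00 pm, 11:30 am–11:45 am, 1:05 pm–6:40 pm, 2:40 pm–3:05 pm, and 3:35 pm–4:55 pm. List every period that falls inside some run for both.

3:10 pm-6:40 pm

B, merged: 11:25 am-1:00 pm, 1:05 pm-6:40 pm.
7:35 am-7:40 am: no overlap with the second set.
9:55 am-10:35 am: no overlap with the second set.
3:10 pm-8:50 pm meets the second set on 3:10 pm-6:40 pm.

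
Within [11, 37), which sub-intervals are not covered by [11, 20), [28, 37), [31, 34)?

After merging, the occupied span is [11, 20), [28, 37).
Uncovered inside [11, 37): [20, 28).

[20, 28)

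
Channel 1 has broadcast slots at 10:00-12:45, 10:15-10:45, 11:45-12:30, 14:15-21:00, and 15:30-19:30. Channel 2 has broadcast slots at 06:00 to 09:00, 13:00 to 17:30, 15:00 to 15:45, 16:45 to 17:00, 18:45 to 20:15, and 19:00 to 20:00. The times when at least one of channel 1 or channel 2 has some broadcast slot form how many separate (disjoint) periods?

Merge the first list: 10:00-12:45, 14:15-21:00.
Merge the second list: 06:00-09:00, 13:00-17:30, 18:45-20:15.
A ∪ B = 06:00-09:00, 10:00-12:45, 13:00-21:00.
That is 3 disjoint pieces.

3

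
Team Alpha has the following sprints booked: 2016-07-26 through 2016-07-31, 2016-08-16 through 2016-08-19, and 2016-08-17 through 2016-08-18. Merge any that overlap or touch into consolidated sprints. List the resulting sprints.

2016-08-16 through 2016-08-19 is disjoint → start new block.
2016-08-17 through 2016-08-18 overlaps/touches 2016-08-16 through 2016-08-19 → extend to 2016-08-16 through 2016-08-19.

2016-07-26 through 2016-07-31, 2016-08-16 through 2016-08-19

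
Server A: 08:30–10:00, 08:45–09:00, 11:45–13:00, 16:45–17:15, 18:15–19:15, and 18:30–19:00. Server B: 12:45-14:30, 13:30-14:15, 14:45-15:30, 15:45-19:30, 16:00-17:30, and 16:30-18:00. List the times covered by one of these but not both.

08:30-10:00, 11:45-12:45, 13:00-14:30, 14:45-15:30, 15:45-16:45, 17:15-18:15, 19:15-19:30

Merge the first list: 08:30-10:00, 11:45-13:00, 16:45-17:15, 18:15-19:15.
Merge the second list: 12:45-14:30, 14:45-15:30, 15:45-19:30.
A \ B = 08:30-10:00, 11:45-12:45.
B \ A = 13:00-14:30, 14:45-15:30, 15:45-16:45, 17:15-18:15, 19:15-19:30.
Union of the two gives the symmetric difference.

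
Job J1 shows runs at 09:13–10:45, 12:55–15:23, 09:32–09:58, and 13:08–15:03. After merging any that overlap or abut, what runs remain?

Sort by start: 09:13-10:45, 09:32-09:58, 12:55-15:23, 13:08-15:03.
09:32-09:58 overlaps/touches 09:13-10:45 → extend to 09:13-10:45.
12:55-15:23 is disjoint → start new block.
13:08-15:03 overlaps/touches 12:55-15:23 → extend to 12:55-15:23.

09:13-10:45, 12:55-15:23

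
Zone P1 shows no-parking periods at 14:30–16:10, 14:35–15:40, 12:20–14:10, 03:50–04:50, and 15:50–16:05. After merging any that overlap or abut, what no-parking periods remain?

03:50–04:50, 12:20–14:10, 14:30–16:10

Sort by start: 03:50–04:50, 12:20–14:10, 14:30–16:10, 14:35–15:40, 15:50–16:05.
12:20–14:10 is disjoint → start new block.
14:30–16:10 is disjoint → start new block.
14:35–15:40 overlaps/touches 14:30–16:10 → extend to 14:30–16:10.
15:50–16:05 overlaps/touches 14:30–16:10 → extend to 14:30–16:10.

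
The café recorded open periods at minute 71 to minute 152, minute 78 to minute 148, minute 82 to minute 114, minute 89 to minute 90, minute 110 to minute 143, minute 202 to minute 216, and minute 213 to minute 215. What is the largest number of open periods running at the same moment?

Sweep endpoints in order; track running count of active intervals.
Peak of 4 reached at minute 89.

4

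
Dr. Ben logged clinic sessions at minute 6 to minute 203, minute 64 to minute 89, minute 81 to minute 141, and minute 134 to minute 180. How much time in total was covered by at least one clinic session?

Merged: minute 6 to minute 203.
Length: 197 minutes.

197 minutes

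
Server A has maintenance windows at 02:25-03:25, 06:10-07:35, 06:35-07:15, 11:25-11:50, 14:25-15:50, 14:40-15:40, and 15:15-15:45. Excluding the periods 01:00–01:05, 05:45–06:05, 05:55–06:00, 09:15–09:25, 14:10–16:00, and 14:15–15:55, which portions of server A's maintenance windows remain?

A, merged: 02:25–03:25, 06:10–07:35, 11:25–11:50, 14:25–15:50.
B, merged: 01:00–01:05, 05:45–06:05, 09:15–09:25, 14:10–16:00.
02:25–03:25: no B overlap → unchanged.
06:10–07:35: no B overlap → unchanged.
11:25–11:50: no B overlap → unchanged.
14:25–15:50: fully covered by B → removed.

02:25–03:25, 06:10–07:35, 11:25–11:50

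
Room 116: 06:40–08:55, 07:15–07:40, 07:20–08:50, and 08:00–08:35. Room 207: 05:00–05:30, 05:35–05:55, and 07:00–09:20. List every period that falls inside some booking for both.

07:00-08:55

First set merges to 06:40-08:55.
06:40-08:55 ∩ B → 07:00-08:55.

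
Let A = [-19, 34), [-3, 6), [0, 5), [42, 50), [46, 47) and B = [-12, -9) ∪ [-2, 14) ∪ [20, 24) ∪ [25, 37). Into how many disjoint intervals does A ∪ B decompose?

A, merged: [-19, 34), [42, 50).
A ∪ B = [-19, 37), [42, 50).
That is 2 disjoint pieces.

2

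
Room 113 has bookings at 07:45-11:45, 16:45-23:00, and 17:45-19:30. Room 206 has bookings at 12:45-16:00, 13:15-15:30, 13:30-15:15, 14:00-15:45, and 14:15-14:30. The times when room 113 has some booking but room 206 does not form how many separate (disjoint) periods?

Merge the first list: 07:45-11:45, 16:45-23:00.
Merge the second list: 12:45-16:00.
A \ B = 07:45-11:45, 16:45-23:00.
That is 2 disjoint pieces.

2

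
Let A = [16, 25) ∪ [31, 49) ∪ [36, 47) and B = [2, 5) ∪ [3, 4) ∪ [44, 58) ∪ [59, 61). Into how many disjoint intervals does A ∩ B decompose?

1

First set merges to [16, 25), [31, 49).
Second set merges to [2, 5), [44, 58), [59, 61).
A ∩ B = [44, 49).
That is 1 disjoint piece.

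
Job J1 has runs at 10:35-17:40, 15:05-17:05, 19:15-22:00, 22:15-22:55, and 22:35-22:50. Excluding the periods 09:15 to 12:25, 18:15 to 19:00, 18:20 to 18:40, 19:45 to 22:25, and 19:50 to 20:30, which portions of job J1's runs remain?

12:25–17:40, 19:15–19:45, 22:25–22:55

First set merges to 10:35–17:40, 19:15–22:00, 22:15–22:55.
Second set merges to 09:15–12:25, 18:15–19:00, 19:45–22:25.
10:35–17:40 with B removed leaves 12:25–17:40.
19:15–22:00 with B removed leaves 19:15–19:45.
22:15–22:55 with B removed leaves 22:25–22:55.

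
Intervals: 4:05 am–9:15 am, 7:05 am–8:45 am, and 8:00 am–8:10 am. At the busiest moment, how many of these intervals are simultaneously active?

3

At 8:00 am, 3 of the intervals are simultaneously active.
No point has more.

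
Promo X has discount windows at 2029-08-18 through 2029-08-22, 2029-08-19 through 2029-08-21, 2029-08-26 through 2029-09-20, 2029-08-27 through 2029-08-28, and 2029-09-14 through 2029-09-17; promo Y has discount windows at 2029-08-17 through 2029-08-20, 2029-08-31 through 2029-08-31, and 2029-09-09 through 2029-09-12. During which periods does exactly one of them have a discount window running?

2029-08-17 through 2029-08-17, 2029-08-21 through 2029-08-22, 2029-08-26 through 2029-08-30, 2029-09-01 through 2029-09-08, 2029-09-13 through 2029-09-20

Merge the first list: 2029-08-18 through 2029-08-22, 2029-08-26 through 2029-09-20.
Only in the first: 2029-08-21 through 2029-08-22, 2029-08-26 through 2029-08-30, 2029-09-01 through 2029-09-08, 2029-09-13 through 2029-09-20.
Only in the second: 2029-08-17 through 2029-08-17.
Together these are the periods covered by exactly one.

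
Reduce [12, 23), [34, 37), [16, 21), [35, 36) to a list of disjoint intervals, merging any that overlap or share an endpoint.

[12, 23) ∪ [34, 37)

Sort by start: [12, 23), [16, 21), [34, 37), [35, 36).
[16, 21) overlaps/touches [12, 23) → extend to [12, 23).
[34, 37) is disjoint → start new block.
[35, 36) overlaps/touches [34, 37) → extend to [34, 37).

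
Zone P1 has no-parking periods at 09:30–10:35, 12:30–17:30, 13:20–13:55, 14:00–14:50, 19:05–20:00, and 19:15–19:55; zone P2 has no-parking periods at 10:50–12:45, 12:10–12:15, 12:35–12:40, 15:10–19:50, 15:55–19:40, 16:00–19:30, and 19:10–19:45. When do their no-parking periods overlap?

12:30–12:45, 15:10–17:30, 19:05–19:50

First set merges to 09:30–10:35, 12:30–17:30, 19:05–20:00.
Second set merges to 10:50–12:45, 15:10–19:50.
09:30–10:35 meets no B interval.
12:30–17:30 ∩ B → 12:30–12:45, 15:10–17:30.
19:05–20:00 ∩ B → 19:05–19:50.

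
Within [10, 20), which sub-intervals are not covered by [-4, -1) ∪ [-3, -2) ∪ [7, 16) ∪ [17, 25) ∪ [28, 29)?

[16, 17)

Covered (merged): [-4, -1), [7, 16), [17, 25), [28, 29).
Complement within [10, 20): [16, 17).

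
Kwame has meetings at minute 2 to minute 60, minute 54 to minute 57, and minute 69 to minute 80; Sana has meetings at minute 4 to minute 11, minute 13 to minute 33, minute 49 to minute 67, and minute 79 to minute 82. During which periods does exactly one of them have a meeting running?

Merge the first list: minute 2 to minute 60, minute 69 to minute 80.
A but not B: minute 2 to minute 4, minute 11 to minute 13, minute 33 to minute 49, minute 69 to minute 79.
B but not A: minute 60 to minute 67, minute 80 to minute 82.
Combining gives A △ B.

minute 2 to minute 4, minute 11 to minute 13, minute 33 to minute 49, minute 60 to minute 67, minute 69 to minute 79, minute 80 to minute 82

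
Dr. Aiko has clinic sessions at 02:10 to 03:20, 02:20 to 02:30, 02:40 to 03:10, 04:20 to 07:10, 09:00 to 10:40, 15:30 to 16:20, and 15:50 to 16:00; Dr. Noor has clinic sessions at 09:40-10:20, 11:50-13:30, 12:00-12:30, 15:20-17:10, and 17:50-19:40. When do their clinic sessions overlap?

Merge the first list: 02:10–03:20, 04:20–07:10, 09:00–10:40, 15:30–16:20.
Merge the second list: 09:40–10:20, 11:50–13:30, 15:20–17:10, 17:50–19:40.
02:10–03:20 falls entirely outside B.
04:20–07:10 falls entirely outside B.
09:00–10:40 overlaps B on 09:40–10:20.
15:30–16:20 overlaps B on 15:30–16:20.

09:40–10:20, 15:30–16:20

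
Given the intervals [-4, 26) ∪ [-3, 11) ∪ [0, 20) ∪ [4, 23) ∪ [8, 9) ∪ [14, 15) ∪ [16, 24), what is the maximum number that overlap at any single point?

5

Walk the sorted start/end points keeping a running depth.
The depth first hits 5 at 8.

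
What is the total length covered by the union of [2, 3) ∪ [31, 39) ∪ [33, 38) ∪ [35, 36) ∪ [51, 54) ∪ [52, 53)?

Merged: [2, 3), [31, 39), [51, 54).
Lengths: 1 + 8 + 3 = 12.

12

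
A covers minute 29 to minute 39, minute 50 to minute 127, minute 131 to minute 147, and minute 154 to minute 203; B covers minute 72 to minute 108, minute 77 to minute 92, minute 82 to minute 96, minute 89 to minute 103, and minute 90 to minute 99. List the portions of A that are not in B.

Second set merges to minute 72 to minute 108.
minute 29 to minute 39: nothing removed.
minute 50 to minute 127 \ B = minute 50 to minute 72, minute 108 to minute 127.
minute 131 to minute 147: nothing removed.
minute 154 to minute 203: nothing removed.

minute 29 to minute 39, minute 50 to minute 72, minute 108 to minute 127, minute 131 to minute 147, minute 154 to minute 203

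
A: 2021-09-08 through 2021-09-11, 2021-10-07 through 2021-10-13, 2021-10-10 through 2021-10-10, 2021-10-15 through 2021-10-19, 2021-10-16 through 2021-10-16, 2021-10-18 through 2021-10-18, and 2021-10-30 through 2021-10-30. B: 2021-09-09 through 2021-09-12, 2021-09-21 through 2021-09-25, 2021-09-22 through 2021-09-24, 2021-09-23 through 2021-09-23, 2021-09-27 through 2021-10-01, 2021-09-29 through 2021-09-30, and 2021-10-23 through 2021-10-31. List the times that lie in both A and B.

2021-09-09 through 2021-09-11, 2021-10-30 through 2021-10-30

A, merged: 2021-09-08 through 2021-09-11, 2021-10-07 through 2021-10-13, 2021-10-15 through 2021-10-19, 2021-10-30 through 2021-10-30.
B, merged: 2021-09-09 through 2021-09-12, 2021-09-21 through 2021-09-25, 2021-09-27 through 2021-10-01, 2021-10-23 through 2021-10-31.
2021-09-08 through 2021-09-11 ∩ B → 2021-09-09 through 2021-09-11.
2021-10-07 through 2021-10-13 meets no B interval.
2021-10-15 through 2021-10-19 meets no B interval.
2021-10-30 through 2021-10-30 ∩ B → 2021-10-30 through 2021-10-30.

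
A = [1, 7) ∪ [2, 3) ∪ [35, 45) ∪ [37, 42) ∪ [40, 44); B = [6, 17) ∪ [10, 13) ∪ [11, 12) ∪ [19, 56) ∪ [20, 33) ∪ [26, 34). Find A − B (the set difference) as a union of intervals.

First set merges to [1, 7), [35, 45).
Second set merges to [6, 17), [19, 56).
[1, 7) \ B = [1, 6).
[35, 45): entirely removed.

[1, 6)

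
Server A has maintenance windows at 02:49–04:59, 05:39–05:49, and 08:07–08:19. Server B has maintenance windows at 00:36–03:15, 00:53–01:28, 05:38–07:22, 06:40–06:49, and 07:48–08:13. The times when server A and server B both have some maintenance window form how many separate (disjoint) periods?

3

B, merged: 00:36–03:15, 05:38–07:22, 07:48–08:13.
A ∩ B = 02:49–03:15, 05:39–05:49, 08:07–08:13.
That is 3 disjoint pieces.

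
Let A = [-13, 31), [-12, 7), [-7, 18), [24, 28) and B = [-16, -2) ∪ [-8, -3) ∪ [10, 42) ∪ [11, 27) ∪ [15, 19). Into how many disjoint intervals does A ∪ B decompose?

1

A, merged: [-13, 31).
B, merged: [-16, -2), [10, 42).
A ∪ B = [-16, 42).
That is 1 disjoint piece.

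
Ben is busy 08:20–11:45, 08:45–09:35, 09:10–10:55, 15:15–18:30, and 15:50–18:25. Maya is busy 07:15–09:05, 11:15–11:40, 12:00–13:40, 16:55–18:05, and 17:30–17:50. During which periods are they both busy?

08:20-09:05, 11:15-11:40, 16:55-18:05

First set merges to 08:20-11:45, 15:15-18:30.
Second set merges to 07:15-09:05, 11:15-11:40, 12:00-13:40, 16:55-18:05.
08:20-11:45 ∩ B → 08:20-09:05, 11:15-11:40.
15:15-18:30 ∩ B → 16:55-18:05.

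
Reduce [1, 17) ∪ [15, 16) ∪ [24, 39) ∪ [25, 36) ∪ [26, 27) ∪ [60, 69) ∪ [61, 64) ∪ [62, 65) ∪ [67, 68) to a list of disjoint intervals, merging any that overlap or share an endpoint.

[1, 17) ∪ [24, 39) ∪ [60, 69)

[15, 16) overlaps/touches [1, 17) → extend to [1, 17).
[24, 39) is disjoint → start new block.
[25, 36) overlaps/touches [24, 39) → extend to [24, 39).
[26, 27) overlaps/touches [24, 39) → extend to [24, 39).
[60, 69) is disjoint → start new block.
[61, 64) overlaps/touches [60, 69) → extend to [60, 69).
[62, 65) overlaps/touches [60, 69) → extend to [60, 69).
[67, 68) overlaps/touches [60, 69) → extend to [60, 69).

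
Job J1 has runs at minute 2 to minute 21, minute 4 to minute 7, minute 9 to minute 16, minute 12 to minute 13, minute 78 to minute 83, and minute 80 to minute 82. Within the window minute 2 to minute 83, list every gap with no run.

minute 21 to minute 78

Covered (merged): minute 2 to minute 21, minute 78 to minute 83.
Complement within minute 2 to minute 83: minute 21 to minute 78.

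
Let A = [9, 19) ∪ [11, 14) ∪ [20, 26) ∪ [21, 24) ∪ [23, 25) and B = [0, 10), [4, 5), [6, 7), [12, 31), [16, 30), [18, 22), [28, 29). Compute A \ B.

First set merges to [9, 19), [20, 26).
Second set merges to [0, 10), [12, 31).
[9, 19) \ B = [10, 12).
[20, 26): entirely removed.

[10, 12)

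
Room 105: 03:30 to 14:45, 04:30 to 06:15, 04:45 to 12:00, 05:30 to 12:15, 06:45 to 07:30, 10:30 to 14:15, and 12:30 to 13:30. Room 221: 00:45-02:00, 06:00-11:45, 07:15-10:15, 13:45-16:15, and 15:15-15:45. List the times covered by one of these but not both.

00:45–02:00, 03:30–06:00, 11:45–13:45, 14:45–16:15

A, merged: 03:30–14:45.
B, merged: 00:45–02:00, 06:00–11:45, 13:45–16:15.
A \ B = 03:30–06:00, 11:45–13:45.
B \ A = 00:45–02:00, 14:45–16:15.
Union of the two gives the symmetric difference.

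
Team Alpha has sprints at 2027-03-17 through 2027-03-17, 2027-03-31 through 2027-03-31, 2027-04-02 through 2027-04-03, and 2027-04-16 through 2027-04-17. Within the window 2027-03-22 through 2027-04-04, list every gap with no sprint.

The merged coverage is 2027-03-17 through 2027-03-17, 2027-03-31 through 2027-03-31, 2027-04-02 through 2027-04-03, 2027-04-16 through 2027-04-17.
Uncovered inside 2027-03-22 through 2027-04-04: 2027-03-22 through 2027-03-30, 2027-04-01 through 2027-04-01, 2027-04-04 through 2027-04-04.

2027-03-22 through 2027-03-30, 2027-04-01 through 2027-04-01, 2027-04-04 through 2027-04-04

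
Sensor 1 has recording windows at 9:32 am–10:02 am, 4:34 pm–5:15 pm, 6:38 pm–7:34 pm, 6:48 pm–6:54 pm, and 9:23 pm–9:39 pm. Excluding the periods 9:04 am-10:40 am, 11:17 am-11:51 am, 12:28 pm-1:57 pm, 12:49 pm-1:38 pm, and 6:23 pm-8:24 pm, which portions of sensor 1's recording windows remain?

4:34 pm-5:15 pm, 9:23 pm-9:39 pm

First set merges to 9:32 am-10:02 am, 4:34 pm-5:15 pm, 6:38 pm-7:34 pm, 9:23 pm-9:39 pm.
Second set merges to 9:04 am-10:40 am, 11:17 am-11:51 am, 12:28 pm-1:57 pm, 6:23 pm-8:24 pm.
9:32 am-10:02 am: fully covered by B → removed.
4:34 pm-5:15 pm: no B overlap → unchanged.
6:38 pm-7:34 pm: fully covered by B → removed.
9:23 pm-9:39 pm: no B overlap → unchanged.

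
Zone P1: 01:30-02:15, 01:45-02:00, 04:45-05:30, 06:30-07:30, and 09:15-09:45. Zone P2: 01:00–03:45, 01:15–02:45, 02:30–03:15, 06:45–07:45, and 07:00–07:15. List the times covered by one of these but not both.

01:00–01:30, 02:15–03:45, 04:45–05:30, 06:30–06:45, 07:30–07:45, 09:15–09:45

A, merged: 01:30–02:15, 04:45–05:30, 06:30–07:30, 09:15–09:45.
B, merged: 01:00–03:45, 06:45–07:45.
Only in the first: 04:45–05:30, 06:30–06:45, 09:15–09:45.
Only in the second: 01:00–01:30, 02:15–03:45, 07:30–07:45.
Together these are the periods covered by exactly one.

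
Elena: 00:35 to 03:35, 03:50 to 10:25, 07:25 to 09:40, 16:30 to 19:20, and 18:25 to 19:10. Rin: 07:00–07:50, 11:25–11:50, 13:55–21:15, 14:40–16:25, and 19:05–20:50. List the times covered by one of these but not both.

00:35–03:35, 03:50–07:00, 07:50–10:25, 11:25–11:50, 13:55–16:30, 19:20–21:15

Merge the first list: 00:35–03:35, 03:50–10:25, 16:30–19:20.
Merge the second list: 07:00–07:50, 11:25–11:50, 13:55–21:15.
A but not B: 00:35–03:35, 03:50–07:00, 07:50–10:25.
B but not A: 11:25–11:50, 13:55–16:30, 19:20–21:15.
Combining gives A △ B.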